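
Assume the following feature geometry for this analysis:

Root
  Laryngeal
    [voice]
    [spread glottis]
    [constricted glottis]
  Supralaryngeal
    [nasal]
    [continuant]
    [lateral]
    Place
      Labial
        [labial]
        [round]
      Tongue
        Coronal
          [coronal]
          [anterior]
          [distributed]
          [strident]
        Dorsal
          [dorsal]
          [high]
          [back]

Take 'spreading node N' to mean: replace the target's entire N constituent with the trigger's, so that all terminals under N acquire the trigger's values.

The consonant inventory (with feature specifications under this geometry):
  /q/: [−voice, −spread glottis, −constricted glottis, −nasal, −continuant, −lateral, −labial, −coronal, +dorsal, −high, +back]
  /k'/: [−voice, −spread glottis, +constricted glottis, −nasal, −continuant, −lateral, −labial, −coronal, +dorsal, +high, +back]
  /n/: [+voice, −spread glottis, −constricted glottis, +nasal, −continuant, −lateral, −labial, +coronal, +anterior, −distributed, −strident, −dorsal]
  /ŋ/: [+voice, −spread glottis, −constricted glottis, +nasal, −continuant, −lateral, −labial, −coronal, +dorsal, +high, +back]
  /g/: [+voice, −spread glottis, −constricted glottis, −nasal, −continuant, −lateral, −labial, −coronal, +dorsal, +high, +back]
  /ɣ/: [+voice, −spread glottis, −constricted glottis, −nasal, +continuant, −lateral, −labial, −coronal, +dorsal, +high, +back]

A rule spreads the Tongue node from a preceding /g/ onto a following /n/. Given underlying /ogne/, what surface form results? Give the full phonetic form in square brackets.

The Tongue node dominates the terminals [coronal], [anterior], [distributed], [strident], [dorsal], [high], [back].
Spreading Tongue from /g/ onto /n/ replaces those values with /g/'s: [−coronal], [+dorsal], [+high], [+back]. Features outside Tongue ([voice], [spread glottis], [constricted glottis], …) stay as in /n/.
The resulting bundle matches /ŋ/ in the inventory; substituting it for /n/ gives [ogŋe].

[ogŋe]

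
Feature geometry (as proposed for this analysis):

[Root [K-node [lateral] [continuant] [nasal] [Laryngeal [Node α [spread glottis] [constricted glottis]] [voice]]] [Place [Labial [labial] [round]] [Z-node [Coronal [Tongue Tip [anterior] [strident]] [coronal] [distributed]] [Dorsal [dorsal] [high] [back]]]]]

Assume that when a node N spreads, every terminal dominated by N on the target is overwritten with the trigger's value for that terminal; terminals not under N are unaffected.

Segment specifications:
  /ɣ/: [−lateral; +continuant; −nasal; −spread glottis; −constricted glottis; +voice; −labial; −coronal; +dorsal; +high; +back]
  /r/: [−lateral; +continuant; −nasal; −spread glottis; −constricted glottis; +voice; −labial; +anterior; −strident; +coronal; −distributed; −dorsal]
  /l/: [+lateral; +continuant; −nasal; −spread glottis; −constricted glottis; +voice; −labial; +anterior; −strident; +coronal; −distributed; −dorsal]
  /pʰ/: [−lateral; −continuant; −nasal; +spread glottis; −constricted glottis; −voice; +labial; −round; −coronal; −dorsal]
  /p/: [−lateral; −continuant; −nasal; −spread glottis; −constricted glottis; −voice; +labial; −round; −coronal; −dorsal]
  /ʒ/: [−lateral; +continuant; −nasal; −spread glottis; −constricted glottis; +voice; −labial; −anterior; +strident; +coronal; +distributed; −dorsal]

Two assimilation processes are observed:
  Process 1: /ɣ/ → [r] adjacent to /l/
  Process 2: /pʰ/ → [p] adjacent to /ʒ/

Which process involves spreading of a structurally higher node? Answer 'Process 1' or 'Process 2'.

Process 1: the features that change are [coronal], [anterior], [distributed], [strident], [dorsal], [high], [back]; the minimal node is Z-node (depth 2).
Process 2 alters [spread glottis]; the lowest dominating node is [spread glottis] (depth 4 from Root).
Z-node is closer to Root than [spread glottis], so Process 1 spreads the higher node.

Process 1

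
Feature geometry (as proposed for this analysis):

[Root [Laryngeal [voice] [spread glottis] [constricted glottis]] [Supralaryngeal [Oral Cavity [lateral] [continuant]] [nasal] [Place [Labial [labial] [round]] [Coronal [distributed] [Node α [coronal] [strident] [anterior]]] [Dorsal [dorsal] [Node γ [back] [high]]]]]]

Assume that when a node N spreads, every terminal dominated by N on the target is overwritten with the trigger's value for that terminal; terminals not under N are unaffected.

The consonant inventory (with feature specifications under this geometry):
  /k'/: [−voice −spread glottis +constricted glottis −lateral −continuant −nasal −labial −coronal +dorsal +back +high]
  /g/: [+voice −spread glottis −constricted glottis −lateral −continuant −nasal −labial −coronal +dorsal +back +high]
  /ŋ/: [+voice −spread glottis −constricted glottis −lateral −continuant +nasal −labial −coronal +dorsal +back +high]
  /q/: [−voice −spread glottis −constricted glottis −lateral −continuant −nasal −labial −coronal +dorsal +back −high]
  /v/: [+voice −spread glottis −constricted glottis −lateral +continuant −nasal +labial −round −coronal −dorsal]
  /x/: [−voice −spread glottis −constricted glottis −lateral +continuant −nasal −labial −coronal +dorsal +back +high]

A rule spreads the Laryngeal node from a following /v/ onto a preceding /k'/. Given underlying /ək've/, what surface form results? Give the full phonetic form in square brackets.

Laryngeal immediately or transitively dominates [voice], [spread glottis], [constricted glottis].
After delinking /k'/'s Laryngeal and linking /v/'s, the affected terminals become [+voice], [−spread glottis], [−constricted glottis]; [lateral], [continuant], [nasal], … (outside Laryngeal) are retained from /k'/.
Among the inventory, only /g/ has exactly this specification, giving the surface form [əgve].

[əgve]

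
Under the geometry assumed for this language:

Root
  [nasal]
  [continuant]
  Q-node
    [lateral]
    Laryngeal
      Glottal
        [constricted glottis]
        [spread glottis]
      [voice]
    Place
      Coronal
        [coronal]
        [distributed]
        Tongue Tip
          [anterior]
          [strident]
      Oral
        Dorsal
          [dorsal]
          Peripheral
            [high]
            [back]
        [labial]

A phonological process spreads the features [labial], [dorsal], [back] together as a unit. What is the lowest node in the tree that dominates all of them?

[labial] is immediately dominated by Oral.
[dorsal] is immediately dominated by Dorsal.
[back] is immediately dominated by Peripheral.
The listed terminals split across distinct daughters of Oral, so Oral itself is the smallest node containing them all.

Oral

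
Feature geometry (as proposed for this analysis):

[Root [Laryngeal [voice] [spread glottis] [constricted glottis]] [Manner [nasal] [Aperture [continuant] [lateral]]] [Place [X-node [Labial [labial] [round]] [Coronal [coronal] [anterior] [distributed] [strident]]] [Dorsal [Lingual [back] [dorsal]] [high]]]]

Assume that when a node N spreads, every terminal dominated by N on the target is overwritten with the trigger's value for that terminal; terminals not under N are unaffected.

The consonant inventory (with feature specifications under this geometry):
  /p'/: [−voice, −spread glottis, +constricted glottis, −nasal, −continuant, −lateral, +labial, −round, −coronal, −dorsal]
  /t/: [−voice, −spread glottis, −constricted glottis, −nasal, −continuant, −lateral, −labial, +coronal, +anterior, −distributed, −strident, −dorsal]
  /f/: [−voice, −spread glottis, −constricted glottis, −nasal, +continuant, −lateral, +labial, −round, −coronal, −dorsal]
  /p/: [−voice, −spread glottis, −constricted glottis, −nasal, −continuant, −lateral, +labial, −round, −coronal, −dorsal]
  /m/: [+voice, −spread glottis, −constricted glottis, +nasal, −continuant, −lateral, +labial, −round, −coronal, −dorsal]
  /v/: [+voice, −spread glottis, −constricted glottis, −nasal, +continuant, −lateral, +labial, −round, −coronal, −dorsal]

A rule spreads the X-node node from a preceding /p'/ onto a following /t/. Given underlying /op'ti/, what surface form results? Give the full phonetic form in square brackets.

[op'pi]

The X-node node dominates the terminals [labial], [round], [coronal], [anterior], [distributed], [strident].
The target acquires /p'/'s values for everything under X-node — [+labial], [−round], [−coronal] — while keeping its own [voice], [spread glottis], [constricted glottis], ….
Among the inventory, only /p/ has exactly this specification, giving the surface form [op'pi].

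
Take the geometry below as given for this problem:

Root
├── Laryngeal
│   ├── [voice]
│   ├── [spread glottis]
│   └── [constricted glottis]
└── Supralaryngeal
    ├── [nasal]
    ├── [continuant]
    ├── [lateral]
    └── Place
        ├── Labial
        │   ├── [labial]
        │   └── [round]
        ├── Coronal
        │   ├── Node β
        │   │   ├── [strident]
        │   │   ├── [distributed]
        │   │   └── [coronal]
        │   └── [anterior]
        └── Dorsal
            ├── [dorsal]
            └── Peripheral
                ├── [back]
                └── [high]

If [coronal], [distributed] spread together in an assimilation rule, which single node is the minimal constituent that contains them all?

[coronal]: Root / Supralaryngeal / Place / Coronal / Node β / [coronal].
[distributed]: Root / Supralaryngeal / Place / Coronal / Node β / [distributed].
The listed terminals split across distinct daughters of Node β, so Node β itself is the smallest node containing them all.

Node β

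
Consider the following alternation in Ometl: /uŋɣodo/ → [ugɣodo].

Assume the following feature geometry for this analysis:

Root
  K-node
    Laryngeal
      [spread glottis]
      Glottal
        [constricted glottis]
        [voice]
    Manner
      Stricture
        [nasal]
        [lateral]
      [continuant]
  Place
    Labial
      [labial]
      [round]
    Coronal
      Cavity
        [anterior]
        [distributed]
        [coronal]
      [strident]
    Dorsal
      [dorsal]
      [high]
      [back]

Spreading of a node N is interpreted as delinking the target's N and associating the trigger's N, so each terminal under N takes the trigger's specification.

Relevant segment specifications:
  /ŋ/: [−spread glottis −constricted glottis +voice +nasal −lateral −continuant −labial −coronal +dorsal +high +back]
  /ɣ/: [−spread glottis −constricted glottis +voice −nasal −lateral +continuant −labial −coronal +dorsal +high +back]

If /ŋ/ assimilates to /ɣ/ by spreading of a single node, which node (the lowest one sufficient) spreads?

[nasal]

Comparing /ŋ/ with its surface form [g], the only feature that changes is [nasal].
Only a single terminal changes, and /ɣ/ supplies the new value, so [nasal] itself is the minimal spreading constituent.
[continuant], a feature on which the two segments disagree outside [nasal], is unchanged — nothing dominating it spread, and [nasal] is the minimal sufficient constituent.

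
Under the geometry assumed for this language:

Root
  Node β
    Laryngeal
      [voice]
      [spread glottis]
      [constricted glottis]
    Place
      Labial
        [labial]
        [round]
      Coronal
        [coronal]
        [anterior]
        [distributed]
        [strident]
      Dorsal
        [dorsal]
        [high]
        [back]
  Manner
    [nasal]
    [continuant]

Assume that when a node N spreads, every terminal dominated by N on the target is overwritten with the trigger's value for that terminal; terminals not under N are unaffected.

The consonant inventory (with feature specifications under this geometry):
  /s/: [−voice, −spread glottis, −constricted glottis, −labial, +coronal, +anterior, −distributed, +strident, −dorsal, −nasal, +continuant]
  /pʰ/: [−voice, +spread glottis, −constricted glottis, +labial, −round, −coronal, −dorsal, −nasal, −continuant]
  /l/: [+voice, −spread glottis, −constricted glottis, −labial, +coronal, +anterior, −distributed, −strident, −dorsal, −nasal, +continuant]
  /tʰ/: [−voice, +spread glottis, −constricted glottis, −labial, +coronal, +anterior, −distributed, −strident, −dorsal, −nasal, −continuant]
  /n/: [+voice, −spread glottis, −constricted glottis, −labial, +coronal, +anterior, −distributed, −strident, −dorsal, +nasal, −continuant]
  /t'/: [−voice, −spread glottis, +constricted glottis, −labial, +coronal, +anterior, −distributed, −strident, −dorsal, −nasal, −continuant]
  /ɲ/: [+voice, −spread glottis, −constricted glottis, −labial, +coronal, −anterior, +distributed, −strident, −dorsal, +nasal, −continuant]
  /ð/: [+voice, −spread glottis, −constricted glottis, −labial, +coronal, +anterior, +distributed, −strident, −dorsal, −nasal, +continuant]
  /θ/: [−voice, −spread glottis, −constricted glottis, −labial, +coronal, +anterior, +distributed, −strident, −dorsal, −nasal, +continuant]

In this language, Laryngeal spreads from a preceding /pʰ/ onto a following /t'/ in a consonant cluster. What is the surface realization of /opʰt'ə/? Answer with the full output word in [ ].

[opʰtʰə]

The Laryngeal node dominates the terminals [voice], [spread glottis], [constricted glottis].
The target acquires /pʰ/'s values for everything under Laryngeal — [−voice], [+spread glottis], [−constricted glottis] — while keeping its own [labial], [coronal], [anterior], ….
Among the inventory, only /tʰ/ has exactly this specification, giving the surface form [opʰtʰə].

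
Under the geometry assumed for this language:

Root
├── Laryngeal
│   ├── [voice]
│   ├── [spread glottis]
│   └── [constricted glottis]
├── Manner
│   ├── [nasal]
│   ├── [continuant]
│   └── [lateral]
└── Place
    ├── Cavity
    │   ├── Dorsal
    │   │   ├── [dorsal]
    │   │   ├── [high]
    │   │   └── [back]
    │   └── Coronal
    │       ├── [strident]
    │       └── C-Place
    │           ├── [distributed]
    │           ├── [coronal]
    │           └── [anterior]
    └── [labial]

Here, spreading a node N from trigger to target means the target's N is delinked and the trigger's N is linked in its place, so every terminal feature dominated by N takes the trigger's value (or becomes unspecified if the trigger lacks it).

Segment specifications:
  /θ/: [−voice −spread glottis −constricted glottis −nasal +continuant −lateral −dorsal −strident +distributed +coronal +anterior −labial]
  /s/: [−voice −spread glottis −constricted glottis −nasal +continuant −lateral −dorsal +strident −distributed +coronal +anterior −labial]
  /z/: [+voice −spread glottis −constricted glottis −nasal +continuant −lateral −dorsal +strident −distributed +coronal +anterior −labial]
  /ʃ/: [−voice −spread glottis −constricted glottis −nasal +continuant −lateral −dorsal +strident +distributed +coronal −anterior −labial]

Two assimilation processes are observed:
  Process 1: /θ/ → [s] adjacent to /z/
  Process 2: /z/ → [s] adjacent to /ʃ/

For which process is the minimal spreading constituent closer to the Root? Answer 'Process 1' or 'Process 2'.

Process 1 alters [distributed], [strident]; the lowest common ancestor is Coronal (depth 3 from Root).
Process 2 alters [voice]; the lowest dominating node is [voice] (depth 2 from Root).
[voice] (depth 2) sits above Coronal (depth 3), making Process 2 the one with the higher spreading node.

Process 2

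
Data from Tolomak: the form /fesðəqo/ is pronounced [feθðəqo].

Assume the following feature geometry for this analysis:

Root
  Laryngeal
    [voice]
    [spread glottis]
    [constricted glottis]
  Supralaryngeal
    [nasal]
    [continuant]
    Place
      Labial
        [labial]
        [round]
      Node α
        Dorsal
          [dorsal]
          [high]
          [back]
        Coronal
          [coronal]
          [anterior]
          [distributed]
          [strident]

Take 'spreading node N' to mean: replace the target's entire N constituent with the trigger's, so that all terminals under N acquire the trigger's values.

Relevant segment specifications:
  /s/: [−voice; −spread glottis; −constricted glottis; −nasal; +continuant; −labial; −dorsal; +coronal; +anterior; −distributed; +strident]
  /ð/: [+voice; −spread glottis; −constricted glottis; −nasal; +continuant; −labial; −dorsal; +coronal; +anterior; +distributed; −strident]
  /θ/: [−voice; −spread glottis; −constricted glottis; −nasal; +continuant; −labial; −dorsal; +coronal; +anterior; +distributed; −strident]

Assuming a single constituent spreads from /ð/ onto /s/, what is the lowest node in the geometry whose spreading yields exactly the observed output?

Comparing /s/ with its surface form [θ], the features that change are [distributed], [strident].
Tracing each changed feature up the tree, the paths first meet at Coronal; any lower node misses at least one of them.
If Coronal spreads, every terminal under it takes /ð/'s value, producing [θ] as observed.
[voice], a feature on which the two segments disagree outside Coronal, is unchanged — nothing dominating it spread, and Coronal is the minimal sufficient constituent.

Coronal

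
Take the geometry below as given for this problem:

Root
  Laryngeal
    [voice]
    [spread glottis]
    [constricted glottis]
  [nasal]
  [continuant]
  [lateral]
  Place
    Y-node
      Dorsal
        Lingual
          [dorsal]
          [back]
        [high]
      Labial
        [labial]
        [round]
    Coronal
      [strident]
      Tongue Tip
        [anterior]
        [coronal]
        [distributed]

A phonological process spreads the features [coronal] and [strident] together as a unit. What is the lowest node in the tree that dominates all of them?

Coronal

[coronal] lies under Tongue Tip (below Place).
[strident]: Root → Place → Coronal → [strident].
These paths first converge at Coronal; no daughter of Coronal dominates all 2 features, so Coronal is the minimal constituent.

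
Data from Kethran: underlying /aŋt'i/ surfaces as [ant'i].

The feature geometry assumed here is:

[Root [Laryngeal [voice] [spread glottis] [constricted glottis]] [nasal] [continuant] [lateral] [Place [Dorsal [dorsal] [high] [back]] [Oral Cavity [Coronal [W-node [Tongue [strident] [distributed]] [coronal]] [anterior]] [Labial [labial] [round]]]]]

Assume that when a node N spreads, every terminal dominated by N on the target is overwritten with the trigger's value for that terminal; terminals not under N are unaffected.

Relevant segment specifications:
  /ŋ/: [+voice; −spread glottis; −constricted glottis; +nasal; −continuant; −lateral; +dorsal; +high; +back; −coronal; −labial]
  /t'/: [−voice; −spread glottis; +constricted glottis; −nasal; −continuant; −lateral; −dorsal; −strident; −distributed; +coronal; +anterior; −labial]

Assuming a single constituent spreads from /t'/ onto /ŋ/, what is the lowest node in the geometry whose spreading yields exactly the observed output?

The alternation /ŋ/ → [n] changes [coronal], [anterior], [distributed], [strident], [dorsal], [high], [back] and nothing else.
Tracing each changed feature up the tree, the paths first meet at Place; any lower node misses at least one of them.
If Place spreads, every terminal under it takes /t'/'s value, producing [n] as observed.
[constricted glottis], [voice] — on which /t'/ differs from /ŋ/ — are unchanged, so Root cannot have spread; the constituent is no larger than Place.

Place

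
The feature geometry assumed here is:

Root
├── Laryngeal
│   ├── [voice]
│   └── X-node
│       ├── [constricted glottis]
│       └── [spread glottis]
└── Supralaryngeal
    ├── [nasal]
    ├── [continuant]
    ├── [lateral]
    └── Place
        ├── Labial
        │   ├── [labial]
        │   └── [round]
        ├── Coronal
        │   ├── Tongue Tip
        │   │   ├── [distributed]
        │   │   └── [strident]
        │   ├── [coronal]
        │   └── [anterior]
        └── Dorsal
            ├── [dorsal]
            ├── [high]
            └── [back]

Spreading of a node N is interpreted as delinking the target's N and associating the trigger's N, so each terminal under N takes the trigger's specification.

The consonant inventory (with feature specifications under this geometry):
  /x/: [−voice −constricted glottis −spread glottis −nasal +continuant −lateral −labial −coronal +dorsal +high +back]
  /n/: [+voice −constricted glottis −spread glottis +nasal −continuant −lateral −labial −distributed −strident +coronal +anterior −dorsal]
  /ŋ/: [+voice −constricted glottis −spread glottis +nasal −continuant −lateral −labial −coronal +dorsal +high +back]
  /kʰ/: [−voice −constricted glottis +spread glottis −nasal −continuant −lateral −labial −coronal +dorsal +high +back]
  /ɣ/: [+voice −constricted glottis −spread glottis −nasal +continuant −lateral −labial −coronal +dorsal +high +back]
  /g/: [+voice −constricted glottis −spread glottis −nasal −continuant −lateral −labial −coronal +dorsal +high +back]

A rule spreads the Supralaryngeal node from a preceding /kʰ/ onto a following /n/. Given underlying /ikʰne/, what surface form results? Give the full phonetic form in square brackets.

[ikʰge]

Terminals under Supralaryngeal in this geometry: [nasal], [continuant], [lateral], [labial], [round], [distributed], [strident], [coronal], [anterior], [dorsal], [high], [back].
The target acquires /kʰ/'s values for everything under Supralaryngeal — [−nasal], [−continuant], [−lateral], [−labial], [−coronal], [+dorsal], [+high], [+back] — while keeping its own [voice], [constricted glottis], [spread glottis].
The resulting bundle matches /g/ in the inventory; substituting it for /n/ gives [ikʰge].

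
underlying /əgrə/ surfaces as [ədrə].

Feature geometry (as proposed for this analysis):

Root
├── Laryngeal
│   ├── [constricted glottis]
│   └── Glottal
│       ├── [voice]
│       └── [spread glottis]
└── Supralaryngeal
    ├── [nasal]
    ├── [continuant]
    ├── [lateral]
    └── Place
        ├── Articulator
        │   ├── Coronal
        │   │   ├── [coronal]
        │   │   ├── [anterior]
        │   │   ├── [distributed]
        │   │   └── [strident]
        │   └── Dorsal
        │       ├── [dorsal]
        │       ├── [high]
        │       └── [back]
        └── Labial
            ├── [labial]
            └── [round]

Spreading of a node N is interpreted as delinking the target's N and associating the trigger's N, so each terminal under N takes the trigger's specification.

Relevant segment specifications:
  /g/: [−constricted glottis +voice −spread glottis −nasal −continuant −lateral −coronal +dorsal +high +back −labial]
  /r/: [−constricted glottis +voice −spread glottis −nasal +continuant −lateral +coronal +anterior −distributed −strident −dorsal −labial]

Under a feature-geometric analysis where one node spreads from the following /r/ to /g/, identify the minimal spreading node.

Articulator

Comparing /g/ with its surface form [d], the features that change are [coronal], [anterior], [distributed], [strident], [dorsal], [high], [back].
The smallest constituent containing every changed terminal is Articulator — each of its daughters lacks at least one of the affected features.
If Articulator spreads, every terminal under it takes /r/'s value, producing [d] as observed.
[continuant] stays as in /g/ although /r/ differs there, so no node dominating it spread; among the remaining candidates Articulator is the lowest that derives the output.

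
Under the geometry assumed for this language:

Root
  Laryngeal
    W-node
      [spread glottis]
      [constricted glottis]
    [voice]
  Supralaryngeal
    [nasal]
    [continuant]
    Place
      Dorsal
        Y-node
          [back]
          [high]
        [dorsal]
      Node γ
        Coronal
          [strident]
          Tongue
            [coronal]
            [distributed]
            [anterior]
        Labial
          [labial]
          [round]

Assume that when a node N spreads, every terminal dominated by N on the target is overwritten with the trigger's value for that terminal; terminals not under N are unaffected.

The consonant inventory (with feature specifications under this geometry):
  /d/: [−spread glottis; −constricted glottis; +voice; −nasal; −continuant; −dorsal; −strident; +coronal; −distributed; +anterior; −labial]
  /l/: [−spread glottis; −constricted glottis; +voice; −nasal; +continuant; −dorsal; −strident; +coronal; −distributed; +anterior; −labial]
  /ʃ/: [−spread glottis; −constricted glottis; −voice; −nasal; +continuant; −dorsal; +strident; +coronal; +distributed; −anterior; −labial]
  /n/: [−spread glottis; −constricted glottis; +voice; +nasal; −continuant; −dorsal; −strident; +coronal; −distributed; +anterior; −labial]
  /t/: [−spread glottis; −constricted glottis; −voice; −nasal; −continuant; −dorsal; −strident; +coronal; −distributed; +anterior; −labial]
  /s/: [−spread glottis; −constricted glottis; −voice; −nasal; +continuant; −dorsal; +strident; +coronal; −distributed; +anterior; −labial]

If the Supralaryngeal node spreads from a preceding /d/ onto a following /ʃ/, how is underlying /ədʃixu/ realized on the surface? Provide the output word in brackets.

Supralaryngeal immediately or transitively dominates [nasal], [continuant], [back], [high], [dorsal], [strident], [coronal], [distributed], [anterior], [labial], [round].
After delinking /ʃ/'s Supralaryngeal and linking /d/'s, the affected terminals become [−nasal], [−continuant], [−dorsal], [−strident], [+coronal], [−distributed], [+anterior], [−labial]; [spread glottis], [constricted glottis], [voice] (outside Supralaryngeal) are retained from /ʃ/.
This feature bundle is that of [t], so /ədʃixu/ surfaces as [ədtixu].

[ədtixu]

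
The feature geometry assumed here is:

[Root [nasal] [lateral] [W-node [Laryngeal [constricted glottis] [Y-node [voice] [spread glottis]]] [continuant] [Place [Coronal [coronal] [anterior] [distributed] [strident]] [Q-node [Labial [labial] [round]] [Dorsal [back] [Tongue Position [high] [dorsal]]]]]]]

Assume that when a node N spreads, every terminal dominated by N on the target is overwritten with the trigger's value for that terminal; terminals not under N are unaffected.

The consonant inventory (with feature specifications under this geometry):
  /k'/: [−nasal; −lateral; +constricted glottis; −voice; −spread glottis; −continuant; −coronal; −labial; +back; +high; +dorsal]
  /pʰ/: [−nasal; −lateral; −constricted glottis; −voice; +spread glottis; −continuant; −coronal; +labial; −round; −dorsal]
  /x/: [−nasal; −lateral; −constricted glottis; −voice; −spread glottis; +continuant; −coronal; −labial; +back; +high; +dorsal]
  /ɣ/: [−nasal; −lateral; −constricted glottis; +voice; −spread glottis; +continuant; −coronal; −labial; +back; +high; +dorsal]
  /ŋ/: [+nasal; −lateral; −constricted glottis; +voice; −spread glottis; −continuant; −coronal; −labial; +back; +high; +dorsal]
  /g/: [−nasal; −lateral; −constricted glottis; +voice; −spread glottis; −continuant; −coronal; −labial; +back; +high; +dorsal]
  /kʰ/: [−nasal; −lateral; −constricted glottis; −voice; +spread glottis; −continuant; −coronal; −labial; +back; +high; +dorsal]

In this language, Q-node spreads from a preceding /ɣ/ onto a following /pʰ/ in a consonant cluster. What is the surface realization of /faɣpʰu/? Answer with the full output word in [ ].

[faɣkʰu]

Terminals under Q-node in this geometry: [labial], [round], [back], [high], [dorsal].
After delinking /pʰ/'s Q-node and linking /ɣ/'s, the affected terminals become [−labial], [+back], [+high], [+dorsal]; [nasal], [lateral], [constricted glottis], … (outside Q-node) are retained from /pʰ/.
The resulting bundle matches /kʰ/ in the inventory; substituting it for /pʰ/ gives [faɣkʰu].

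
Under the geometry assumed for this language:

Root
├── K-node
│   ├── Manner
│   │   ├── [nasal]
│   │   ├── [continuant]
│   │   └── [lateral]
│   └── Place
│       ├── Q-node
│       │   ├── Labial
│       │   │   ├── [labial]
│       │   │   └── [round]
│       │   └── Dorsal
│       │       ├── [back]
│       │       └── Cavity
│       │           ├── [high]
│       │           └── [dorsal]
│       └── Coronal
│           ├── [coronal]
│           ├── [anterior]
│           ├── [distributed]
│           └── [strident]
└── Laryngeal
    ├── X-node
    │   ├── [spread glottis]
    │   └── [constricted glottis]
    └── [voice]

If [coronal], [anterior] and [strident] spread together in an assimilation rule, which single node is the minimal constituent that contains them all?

Coronal

[coronal] is immediately dominated by Coronal.
[anterior] is immediately dominated by Coronal.
[strident] is immediately dominated by Coronal.
The lowest node appearing on every path is Coronal; each proper daughter of Coronal fails to dominate at least one of the listed features.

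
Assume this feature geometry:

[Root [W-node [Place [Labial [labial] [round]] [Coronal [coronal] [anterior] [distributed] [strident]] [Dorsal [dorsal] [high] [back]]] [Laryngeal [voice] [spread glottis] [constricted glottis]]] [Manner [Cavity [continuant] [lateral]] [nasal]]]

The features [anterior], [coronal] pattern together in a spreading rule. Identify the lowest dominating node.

Coronal

[anterior]: Root > W-node > Place > Coronal > [anterior].
[coronal]: Root > W-node > Place > Coronal > [coronal].
The lowest node appearing on every path is Coronal; each proper daughter of Coronal fails to dominate at least one of the listed features.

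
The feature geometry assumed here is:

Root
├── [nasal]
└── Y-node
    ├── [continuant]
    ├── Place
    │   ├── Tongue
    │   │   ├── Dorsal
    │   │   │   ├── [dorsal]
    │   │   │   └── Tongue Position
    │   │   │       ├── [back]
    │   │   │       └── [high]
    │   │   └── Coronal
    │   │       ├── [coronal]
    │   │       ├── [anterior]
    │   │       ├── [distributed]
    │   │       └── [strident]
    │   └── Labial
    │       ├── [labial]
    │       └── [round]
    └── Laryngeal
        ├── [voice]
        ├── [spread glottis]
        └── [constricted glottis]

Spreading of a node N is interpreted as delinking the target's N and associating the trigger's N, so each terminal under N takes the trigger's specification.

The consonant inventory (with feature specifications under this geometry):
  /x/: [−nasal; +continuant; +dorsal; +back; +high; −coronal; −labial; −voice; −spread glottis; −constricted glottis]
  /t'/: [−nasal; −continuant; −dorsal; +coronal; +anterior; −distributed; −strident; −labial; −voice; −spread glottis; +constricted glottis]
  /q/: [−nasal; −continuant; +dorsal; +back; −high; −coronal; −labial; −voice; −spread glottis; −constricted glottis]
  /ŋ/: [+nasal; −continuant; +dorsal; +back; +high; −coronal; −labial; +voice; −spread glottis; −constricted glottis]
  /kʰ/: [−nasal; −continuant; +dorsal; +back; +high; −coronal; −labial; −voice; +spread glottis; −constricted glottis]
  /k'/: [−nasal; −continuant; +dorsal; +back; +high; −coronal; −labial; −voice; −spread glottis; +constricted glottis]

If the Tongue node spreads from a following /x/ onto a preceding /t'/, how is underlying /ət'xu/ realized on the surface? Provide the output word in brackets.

Tongue immediately or transitively dominates [dorsal], [back], [high], [coronal], [anterior], [distributed], [strident].
The target acquires /x/'s values for everything under Tongue — [+dorsal], [+back], [+high], [−coronal] — while keeping its own [nasal], [continuant], [labial], ….
Among the inventory, only /k'/ has exactly this specification, giving the surface form [ək'xu].

[ək'xu]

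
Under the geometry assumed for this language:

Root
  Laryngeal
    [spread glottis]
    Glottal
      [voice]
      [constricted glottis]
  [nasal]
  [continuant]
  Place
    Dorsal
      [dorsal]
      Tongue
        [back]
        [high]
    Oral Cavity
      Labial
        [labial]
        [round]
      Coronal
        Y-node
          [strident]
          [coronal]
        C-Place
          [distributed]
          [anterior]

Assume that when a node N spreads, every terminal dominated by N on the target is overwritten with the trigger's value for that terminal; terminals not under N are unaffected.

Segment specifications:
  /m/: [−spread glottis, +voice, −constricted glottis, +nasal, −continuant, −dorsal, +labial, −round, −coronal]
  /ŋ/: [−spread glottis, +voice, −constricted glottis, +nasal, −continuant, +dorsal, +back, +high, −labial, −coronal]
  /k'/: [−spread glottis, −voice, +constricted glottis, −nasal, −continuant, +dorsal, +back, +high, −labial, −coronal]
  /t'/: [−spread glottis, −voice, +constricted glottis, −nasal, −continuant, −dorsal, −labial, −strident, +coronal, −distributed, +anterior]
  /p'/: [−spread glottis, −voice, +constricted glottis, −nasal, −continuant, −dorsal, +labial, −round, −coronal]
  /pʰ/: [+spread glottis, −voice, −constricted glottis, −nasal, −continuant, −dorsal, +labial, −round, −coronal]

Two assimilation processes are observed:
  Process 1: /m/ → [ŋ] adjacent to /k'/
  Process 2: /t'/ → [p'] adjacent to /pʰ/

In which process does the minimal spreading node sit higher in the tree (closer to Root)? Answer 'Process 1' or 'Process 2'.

Process 1: the features that change are [labial], [round], [dorsal], [high], [back]; the minimal node is Place (depth 1).
In Process 2, [labial], [round], [coronal], [anterior], [distributed], [strident] change, so the minimal spreading node is Oral Cavity at depth 2.
Place (depth 1) sits above Oral Cavity (depth 2), making Process 1 the one with the higher spreading node.

Process 1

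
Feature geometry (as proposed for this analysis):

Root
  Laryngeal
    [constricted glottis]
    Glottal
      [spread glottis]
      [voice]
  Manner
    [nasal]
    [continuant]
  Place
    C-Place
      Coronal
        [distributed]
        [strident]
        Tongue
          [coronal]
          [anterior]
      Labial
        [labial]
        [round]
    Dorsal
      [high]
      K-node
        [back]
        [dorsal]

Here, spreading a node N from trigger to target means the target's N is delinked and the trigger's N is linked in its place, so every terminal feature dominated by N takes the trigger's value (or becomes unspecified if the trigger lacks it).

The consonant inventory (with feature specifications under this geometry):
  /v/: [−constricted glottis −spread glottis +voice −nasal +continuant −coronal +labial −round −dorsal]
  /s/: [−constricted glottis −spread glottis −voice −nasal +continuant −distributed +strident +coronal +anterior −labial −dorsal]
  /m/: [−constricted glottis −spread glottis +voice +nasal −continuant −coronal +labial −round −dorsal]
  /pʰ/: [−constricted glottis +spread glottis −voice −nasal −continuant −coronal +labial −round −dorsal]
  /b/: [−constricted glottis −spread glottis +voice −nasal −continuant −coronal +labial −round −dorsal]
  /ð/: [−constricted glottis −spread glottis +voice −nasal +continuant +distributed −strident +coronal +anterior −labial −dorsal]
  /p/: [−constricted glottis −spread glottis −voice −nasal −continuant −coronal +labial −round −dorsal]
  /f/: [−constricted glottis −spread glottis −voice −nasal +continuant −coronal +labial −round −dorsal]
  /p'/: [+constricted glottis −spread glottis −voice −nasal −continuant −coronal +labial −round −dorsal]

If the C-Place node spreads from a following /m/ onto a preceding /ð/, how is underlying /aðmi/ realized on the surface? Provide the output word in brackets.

[avmi]

C-Place immediately or transitively dominates [distributed], [strident], [coronal], [anterior], [labial], [round].
The target acquires /m/'s values for everything under C-Place — [−coronal], [+labial], [−round] — while keeping its own [constricted glottis], [spread glottis], [voice], ….
The resulting bundle matches /v/ in the inventory; substituting it for /ð/ gives [avmi].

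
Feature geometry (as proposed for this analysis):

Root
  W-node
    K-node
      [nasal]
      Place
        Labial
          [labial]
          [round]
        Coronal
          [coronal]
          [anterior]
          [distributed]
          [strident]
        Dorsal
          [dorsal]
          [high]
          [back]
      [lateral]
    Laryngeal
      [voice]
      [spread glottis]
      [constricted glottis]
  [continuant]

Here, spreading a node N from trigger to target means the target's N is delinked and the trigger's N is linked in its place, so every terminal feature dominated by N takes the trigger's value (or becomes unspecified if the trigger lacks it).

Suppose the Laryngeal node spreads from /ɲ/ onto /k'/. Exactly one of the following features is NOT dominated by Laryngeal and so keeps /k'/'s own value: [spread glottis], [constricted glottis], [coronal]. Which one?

[coronal]

The terminals dominated by Laryngeal are [voice], [spread glottis], [constricted glottis].
[constricted glottis], [spread glottis] all lie under Laryngeal, so they are overwritten when Laryngeal spreads.
But [coronal] is a dependent of Coronal, outside Laryngeal; it is therefore untouched by the spreading.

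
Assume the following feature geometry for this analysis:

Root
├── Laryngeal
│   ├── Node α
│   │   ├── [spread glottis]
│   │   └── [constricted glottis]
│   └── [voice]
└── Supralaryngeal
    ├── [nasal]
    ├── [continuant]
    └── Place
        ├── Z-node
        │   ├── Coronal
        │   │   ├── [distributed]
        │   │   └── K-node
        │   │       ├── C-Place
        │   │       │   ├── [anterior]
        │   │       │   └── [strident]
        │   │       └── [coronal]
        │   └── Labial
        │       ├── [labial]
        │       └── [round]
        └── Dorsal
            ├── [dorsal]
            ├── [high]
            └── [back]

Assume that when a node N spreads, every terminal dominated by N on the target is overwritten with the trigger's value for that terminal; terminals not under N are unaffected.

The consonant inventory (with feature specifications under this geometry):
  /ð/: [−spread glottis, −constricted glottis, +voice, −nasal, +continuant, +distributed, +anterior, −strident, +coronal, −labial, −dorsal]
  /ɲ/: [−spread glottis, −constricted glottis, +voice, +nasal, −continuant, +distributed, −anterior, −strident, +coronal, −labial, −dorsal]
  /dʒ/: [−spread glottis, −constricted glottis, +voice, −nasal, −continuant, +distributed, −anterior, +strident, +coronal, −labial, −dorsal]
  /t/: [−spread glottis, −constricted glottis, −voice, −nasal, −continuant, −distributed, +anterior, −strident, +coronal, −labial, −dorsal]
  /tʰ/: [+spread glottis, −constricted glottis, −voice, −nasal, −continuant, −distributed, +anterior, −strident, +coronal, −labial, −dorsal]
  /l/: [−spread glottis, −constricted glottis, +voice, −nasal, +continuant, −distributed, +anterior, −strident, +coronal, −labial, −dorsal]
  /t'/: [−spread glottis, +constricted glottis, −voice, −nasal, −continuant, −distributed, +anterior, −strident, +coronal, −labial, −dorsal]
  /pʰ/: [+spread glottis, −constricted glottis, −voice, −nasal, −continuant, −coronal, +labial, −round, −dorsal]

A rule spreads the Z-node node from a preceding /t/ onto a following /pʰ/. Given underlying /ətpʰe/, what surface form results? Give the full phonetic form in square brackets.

The Z-node node dominates the terminals [distributed], [anterior], [strident], [coronal], [labial], [round].
Spreading Z-node from /t/ onto /pʰ/ replaces those values with /t/'s: [−distributed], [+anterior], [−strident], [+coronal], [−labial]. Features outside Z-node ([spread glottis], [constricted glottis], [voice], …) stay as in /pʰ/.
This feature bundle is that of [tʰ], so /ətpʰe/ surfaces as [əttʰe].

[əttʰe]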